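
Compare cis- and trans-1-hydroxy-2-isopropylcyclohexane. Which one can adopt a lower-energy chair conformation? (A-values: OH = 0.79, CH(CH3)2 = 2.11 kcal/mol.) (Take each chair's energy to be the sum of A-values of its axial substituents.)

trans

At 1,2 positions (parity opposite): cis → (a,e or e,a); trans → (e,e or a,a).
Best chair for cis: E = 0.79 kcal/mol; best chair for trans: E = 0.00 kcal/mol.
The trans isomer is lower by 0.79 kcal/mol.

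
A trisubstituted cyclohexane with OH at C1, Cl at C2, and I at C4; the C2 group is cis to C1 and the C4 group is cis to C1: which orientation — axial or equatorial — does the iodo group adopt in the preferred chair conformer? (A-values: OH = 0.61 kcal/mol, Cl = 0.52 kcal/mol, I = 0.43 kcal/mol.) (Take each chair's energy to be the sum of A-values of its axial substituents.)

Chair I (hydroxyl axial, chloro equatorial, iodo equatorial): E = 0.61 kcal/mol.
Chair II (hydroxyl equatorial, chloro axial, iodo axial): E = 0.95 kcal/mol.
Chair I is the more stable (lower-energy) conformer, and in that chair the iodo group is equatorial.

equatorial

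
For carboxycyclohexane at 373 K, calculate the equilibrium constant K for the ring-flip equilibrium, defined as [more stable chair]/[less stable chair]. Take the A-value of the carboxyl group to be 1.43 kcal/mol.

One chair has the carboxyl group axial (E = 1.43 kcal/mol) and the other has it equatorial (E = 0).
ΔG = 1.43 kcal/mol between the two chairs.
K = exp(ΔG/RT) with R = 1.987×10⁻³ kcal mol⁻¹ K⁻¹ and T = 373 K gives K ≈ 6.89.

K ≈ 6.89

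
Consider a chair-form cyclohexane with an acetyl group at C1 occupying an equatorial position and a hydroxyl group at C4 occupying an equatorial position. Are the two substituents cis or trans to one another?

C1 and C4 have opposite parity, so their axial bonds point in opposite directions.
With opposite-parity carbons, two substituents on the same face are one axial and one equatorial; opposite faces give both axial or both equatorial.
Here the groups are equatorial/equatorial → opposite face → trans.

trans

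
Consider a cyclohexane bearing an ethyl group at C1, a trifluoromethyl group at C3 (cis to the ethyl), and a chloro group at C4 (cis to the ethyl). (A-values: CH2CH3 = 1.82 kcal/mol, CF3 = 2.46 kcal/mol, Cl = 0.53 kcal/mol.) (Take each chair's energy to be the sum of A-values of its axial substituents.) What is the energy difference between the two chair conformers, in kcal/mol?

Chair I (ethyl axial, trifluoromethyl axial, chloro equatorial): E = 4.28 kcal/mol.
Chair II (ethyl equatorial, trifluoromethyl equatorial, chloro axial): E = 0.53 kcal/mol.
ΔE = 4.28 − 0.53 = 3.75 kcal/mol; chair II is more stable.

3.75 kcal/mol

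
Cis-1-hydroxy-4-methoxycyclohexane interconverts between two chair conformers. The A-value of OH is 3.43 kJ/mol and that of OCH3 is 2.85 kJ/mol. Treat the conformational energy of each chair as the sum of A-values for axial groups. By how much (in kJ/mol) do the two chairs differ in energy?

0.58 kJ/mol

C1 and C4 have opposite parity, so for the cis isomer the two substituents are one axial and one equatorial in each chair.
Chair I (hydroxyl axial, methoxy equatorial): E = 3.43 kJ/mol.
Chair II (hydroxyl equatorial, methoxy axial): E = 2.85 kJ/mol.
ΔE = 3.43 − 2.85 = 0.58 kJ/mol; chair II is more stable.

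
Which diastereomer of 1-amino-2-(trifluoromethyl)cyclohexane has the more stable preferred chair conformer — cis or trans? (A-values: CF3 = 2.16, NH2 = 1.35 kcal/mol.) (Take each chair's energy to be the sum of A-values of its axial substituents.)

At 1,2 positions (parity opposite): cis → (a,e or e,a); trans → (e,e or a,a).
Best chair for cis: E = 1.35 kcal/mol; best chair for trans: E = 0.00 kcal/mol.
The trans isomer is lower by 1.35 kcal/mol.

trans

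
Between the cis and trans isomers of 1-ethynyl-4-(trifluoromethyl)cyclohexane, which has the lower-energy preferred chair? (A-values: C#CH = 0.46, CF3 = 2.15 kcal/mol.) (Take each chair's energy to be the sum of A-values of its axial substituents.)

At 1,4 positions (parity opposite): cis → (a,e or e,a); trans → (e,e or a,a).
Best chair for cis: E = 0.46 kcal/mol; best chair for trans: E = 0.00 kcal/mol.
The trans isomer is lower by 0.46 kcal/mol.

trans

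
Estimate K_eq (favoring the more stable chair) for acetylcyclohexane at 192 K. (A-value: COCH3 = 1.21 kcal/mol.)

One chair has the acetyl group axial (E = 1.21 kcal/mol) and the other has it equatorial (E = 0).
ΔG = 1.21 kcal/mol between the two chairs.
K = exp(ΔG/RT) with R = 1.987×10⁻³ kcal mol⁻¹ K⁻¹ and T = 192 K gives K ≈ 23.8.

K ≈ 23.8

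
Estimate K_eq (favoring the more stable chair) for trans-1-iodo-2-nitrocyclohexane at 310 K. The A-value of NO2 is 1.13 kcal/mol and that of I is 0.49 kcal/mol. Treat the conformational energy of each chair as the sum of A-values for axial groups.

C1 and C2 have opposite parity, so for the trans isomer the two substituents are e,e in one chair and a,a in the other.
Chair I (nitro axial, iodo axial): E = 1.62 kcal/mol; chair II (nitro equatorial, iodo equatorial): E = 0.00 kcal/mol.
ΔG = 1.62 kcal/mol between the two chairs.
K = exp(ΔG/RT) with R = 1.987×10⁻³ kcal mol⁻¹ K⁻¹ and T = 310 K gives K ≈ 13.9.

K ≈ 13.9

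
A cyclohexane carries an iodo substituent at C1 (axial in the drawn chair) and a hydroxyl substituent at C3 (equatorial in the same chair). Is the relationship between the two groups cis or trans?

trans

C1 and C3 have the same parity, so their axial bonds point in the same direction.
With same-parity carbons, two substituents on the same face are both axial or both equatorial; opposite faces give one of each.
Here the groups are axial/equatorial → opposite face → trans.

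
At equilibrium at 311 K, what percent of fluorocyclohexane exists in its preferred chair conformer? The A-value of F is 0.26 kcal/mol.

One chair has the fluoro group axial (E = 0.26 kcal/mol) and the other has it equatorial (E = 0).
ΔG = 0.26 kcal/mol between the two chairs.
K = exp(ΔG/RT) with R = 1.987×10⁻³ kcal mol⁻¹ K⁻¹ and T = 311 K gives K ≈ 1.52.
Fraction in the lower-energy chair = K/(K+1) = 60.4%.

60.4%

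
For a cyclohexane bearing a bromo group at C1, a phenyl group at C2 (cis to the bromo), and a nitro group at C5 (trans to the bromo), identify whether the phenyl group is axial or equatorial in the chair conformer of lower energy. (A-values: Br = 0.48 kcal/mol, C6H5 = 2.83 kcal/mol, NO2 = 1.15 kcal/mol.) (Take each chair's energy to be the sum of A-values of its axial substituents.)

Chair I (bromo axial, phenyl equatorial, nitro equatorial): E = 0.48 kcal/mol.
Chair II (bromo equatorial, phenyl axial, nitro axial): E = 3.98 kcal/mol.
Chair I is the more stable (lower-energy) conformer, and in that chair the phenyl group is equatorial.

equatorial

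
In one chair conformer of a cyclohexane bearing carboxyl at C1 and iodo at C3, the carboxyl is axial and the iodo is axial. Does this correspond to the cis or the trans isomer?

cis

C1 and C3 have the same parity, so their axial bonds point in the same direction.
With same-parity carbons, two substituents on the same face are both axial or both equatorial; opposite faces give one of each.
Here the groups are axial/axial → same face → cis.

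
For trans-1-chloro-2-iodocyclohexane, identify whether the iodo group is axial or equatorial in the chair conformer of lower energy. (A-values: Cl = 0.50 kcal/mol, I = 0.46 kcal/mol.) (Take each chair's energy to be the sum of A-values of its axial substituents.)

C1 and C2 have opposite parity, so for the trans isomer the two substituents are e,e in one chair and a,a in the other.
Chair I (chloro axial, iodo axial): E = 0.96 kcal/mol.
Chair II (chloro equatorial, iodo equatorial): E = 0.00 kcal/mol.
Chair II is the more stable (lower-energy) conformer, and in that chair the iodo group is equatorial.

equatorial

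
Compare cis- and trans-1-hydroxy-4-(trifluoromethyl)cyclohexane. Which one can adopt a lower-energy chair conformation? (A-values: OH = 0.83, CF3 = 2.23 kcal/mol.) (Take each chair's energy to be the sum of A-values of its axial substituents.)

At 1,4 positions (parity opposite): cis → (a,e or e,a); trans → (e,e or a,a).
Best chair for cis: E = 0.83 kcal/mol; best chair for trans: E = 0.00 kcal/mol.
The trans isomer is lower by 0.83 kcal/mol.

trans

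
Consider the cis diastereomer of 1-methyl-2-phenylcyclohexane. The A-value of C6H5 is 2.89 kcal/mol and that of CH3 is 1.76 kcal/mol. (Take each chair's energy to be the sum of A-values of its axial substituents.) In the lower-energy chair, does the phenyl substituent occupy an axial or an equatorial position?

equatorial

C1 and C2 have opposite parity, so for the cis isomer the two substituents are one axial and one equatorial in each chair.
Chair I (phenyl axial, methyl equatorial): E = 2.89 kcal/mol.
Chair II (phenyl equatorial, methyl axial): E = 1.76 kcal/mol.
Chair II is the more stable (lower-energy) conformer, and in that chair the phenyl group is equatorial.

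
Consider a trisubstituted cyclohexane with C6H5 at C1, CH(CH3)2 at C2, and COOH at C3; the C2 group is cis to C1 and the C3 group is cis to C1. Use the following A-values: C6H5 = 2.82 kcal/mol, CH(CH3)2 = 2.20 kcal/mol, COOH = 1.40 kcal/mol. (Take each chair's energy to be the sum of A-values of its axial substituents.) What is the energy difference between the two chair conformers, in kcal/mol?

Chair I (phenyl axial, isopropyl equatorial, carboxyl axial): E = 4.22 kcal/mol.
Chair II (phenyl equatorial, isopropyl axial, carboxyl equatorial): E = 2.20 kcal/mol.
ΔE = 4.22 − 2.20 = 2.02 kcal/mol; chair II is more stable.

2.02 kcal/mol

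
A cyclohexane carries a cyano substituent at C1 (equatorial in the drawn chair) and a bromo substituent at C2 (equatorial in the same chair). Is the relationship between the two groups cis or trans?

C1 and C2 have opposite parity, so their axial bonds point in opposite directions.
With opposite-parity carbons, two substituents on the same face are one axial and one equatorial; opposite faces give both axial or both equatorial.
Here the groups are equatorial/equatorial → opposite face → trans.

trans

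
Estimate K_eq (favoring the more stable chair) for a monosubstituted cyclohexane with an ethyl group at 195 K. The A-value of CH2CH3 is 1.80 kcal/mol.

One chair has the ethyl group axial (E = 1.80 kcal/mol) and the other has it equatorial (E = 0).
ΔG = 1.80 kcal/mol between the two chairs.
K = exp(ΔG/RT) with R = 1.987×10⁻³ kcal mol⁻¹ K⁻¹ and T = 195 K gives K ≈ 104.

K ≈ 104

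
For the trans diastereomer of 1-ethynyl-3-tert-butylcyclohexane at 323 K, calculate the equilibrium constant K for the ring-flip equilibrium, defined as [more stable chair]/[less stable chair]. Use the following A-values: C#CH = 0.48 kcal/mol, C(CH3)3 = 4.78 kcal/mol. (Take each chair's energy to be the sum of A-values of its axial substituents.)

K ≈ 812

C1 and C3 have the same parity, so for the trans isomer the two substituents are one axial and one equatorial in each chair.
Chair I (ethynyl axial, tert-butyl equatorial): E = 0.48 kcal/mol; chair II (ethynyl equatorial, tert-butyl axial): E = 4.78 kcal/mol.
ΔG = 4.30 kcal/mol between the two chairs.
K = exp(ΔG/RT) with R = 1.987×10⁻³ kcal mol⁻¹ K⁻¹ and T = 323 K gives K ≈ 812.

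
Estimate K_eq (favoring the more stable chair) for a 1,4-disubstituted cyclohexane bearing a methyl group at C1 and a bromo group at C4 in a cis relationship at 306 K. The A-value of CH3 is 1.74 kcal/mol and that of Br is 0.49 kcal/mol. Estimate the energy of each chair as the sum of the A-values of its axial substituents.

C1 and C4 have opposite parity, so for the cis isomer the two substituents are one axial and one equatorial in each chair.
Chair I (methyl axial, bromo equatorial): E = 1.74 kcal/mol; chair II (methyl equatorial, bromo axial): E = 0.49 kcal/mol.
ΔG = 1.25 kcal/mol between the two chairs.
K = exp(ΔG/RT) with R = 1.987×10⁻³ kcal mol⁻¹ K⁻¹ and T = 306 K gives K ≈ 7.81.

K ≈ 7.81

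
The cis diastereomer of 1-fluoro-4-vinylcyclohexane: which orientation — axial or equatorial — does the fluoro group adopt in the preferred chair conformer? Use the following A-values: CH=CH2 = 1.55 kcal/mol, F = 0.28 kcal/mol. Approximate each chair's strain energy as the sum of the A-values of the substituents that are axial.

C1 and C4 have opposite parity, so for the cis isomer the two substituents are one axial and one equatorial in each chair.
Chair I (vinyl axial, fluoro equatorial): E = 1.55 kcal/mol.
Chair II (vinyl equatorial, fluoro axial): E = 0.28 kcal/mol.
Chair II is the more stable (lower-energy) conformer, and in that chair the fluoro group is axial.

axial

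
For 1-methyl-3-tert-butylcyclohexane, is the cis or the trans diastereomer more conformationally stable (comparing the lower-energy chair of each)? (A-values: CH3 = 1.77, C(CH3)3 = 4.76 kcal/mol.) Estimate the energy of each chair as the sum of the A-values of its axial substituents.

cis

At 1,3 positions (parity same): cis → (e,e or a,a); trans → (a,e or e,a).
Best chair for cis: E = 0.00 kcal/mol; best chair for trans: E = 1.77 kcal/mol.
The cis isomer is lower by 1.77 kcal/mol.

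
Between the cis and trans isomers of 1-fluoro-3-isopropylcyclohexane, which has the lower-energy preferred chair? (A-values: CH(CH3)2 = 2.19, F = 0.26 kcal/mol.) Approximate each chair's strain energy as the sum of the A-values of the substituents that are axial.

cis

At 1,3 positions (parity same): cis → (e,e or a,a); trans → (a,e or e,a).
Best chair for cis: E = 0.00 kcal/mol; best chair for trans: E = 0.26 kcal/mol.
The cis isomer is lower by 0.26 kcal/mol.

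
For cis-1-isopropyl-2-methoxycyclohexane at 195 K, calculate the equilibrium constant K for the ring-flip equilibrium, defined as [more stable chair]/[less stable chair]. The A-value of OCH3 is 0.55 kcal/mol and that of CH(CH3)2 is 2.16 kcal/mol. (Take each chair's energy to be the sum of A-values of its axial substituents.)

K ≈ 63.8

C1 and C2 have opposite parity, so for the cis isomer the two substituents are one axial and one equatorial in each chair.
Chair I (methoxy axial, isopropyl equatorial): E = 0.55 kcal/mol; chair II (methoxy equatorial, isopropyl axial): E = 2.16 kcal/mol.
ΔG = 1.61 kcal/mol between the two chairs.
K = exp(ΔG/RT) with R = 1.987×10⁻³ kcal mol⁻¹ K⁻¹ and T = 195 K gives K ≈ 63.8.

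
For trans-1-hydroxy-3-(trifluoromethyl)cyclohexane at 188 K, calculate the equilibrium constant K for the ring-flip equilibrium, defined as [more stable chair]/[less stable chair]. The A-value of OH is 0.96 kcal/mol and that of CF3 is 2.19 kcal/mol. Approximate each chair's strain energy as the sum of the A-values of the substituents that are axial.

K ≈ 26.9

C1 and C3 have the same parity, so for the trans isomer the two substituents are one axial and one equatorial in each chair.
Chair I (hydroxyl axial, trifluoromethyl equatorial): E = 0.96 kcal/mol; chair II (hydroxyl equatorial, trifluoromethyl axial): E = 2.19 kcal/mol.
ΔG = 1.23 kcal/mol between the two chairs.
K = exp(ΔG/RT) with R = 1.987×10⁻³ kcal mol⁻¹ K⁻¹ and T = 188 K gives K ≈ 26.9.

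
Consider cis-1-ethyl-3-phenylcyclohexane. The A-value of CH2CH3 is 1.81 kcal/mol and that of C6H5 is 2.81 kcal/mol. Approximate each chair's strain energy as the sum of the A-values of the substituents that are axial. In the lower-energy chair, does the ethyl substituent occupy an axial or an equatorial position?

C1 and C3 have the same parity, so for the cis isomer the two substituents are e,e in one chair and a,a in the other.
Chair I (ethyl axial, phenyl axial): E = 4.62 kcal/mol.
Chair II (ethyl equatorial, phenyl equatorial): E = 0.00 kcal/mol.
Chair II is the more stable (lower-energy) conformer, and in that chair the ethyl group is equatorial.

equatorial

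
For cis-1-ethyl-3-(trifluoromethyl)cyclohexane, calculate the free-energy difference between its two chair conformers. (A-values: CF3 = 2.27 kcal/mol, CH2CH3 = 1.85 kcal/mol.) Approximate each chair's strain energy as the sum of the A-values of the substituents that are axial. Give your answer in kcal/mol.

C1 and C3 have the same parity, so for the cis isomer the two substituents are e,e in one chair and a,a in the other.
Chair I (trifluoromethyl axial, ethyl axial): E = 4.12 kcal/mol.
Chair II (trifluoromethyl equatorial, ethyl equatorial): E = 0.00 kcal/mol.
ΔE = 4.12 − 0.00 = 4.12 kcal/mol; chair II is more stable.

4.12 kcal/mol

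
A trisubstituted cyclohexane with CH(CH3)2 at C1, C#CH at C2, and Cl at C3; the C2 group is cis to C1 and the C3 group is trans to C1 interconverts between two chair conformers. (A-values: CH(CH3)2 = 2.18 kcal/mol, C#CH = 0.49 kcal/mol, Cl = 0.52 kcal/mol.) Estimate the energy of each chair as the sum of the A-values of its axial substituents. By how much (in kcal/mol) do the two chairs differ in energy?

1.17 kcal/mol

Chair I (isopropyl axial, ethynyl equatorial, chloro equatorial): E = 2.18 kcal/mol.
Chair II (isopropyl equatorial, ethynyl axial, chloro axial): E = 1.01 kcal/mol.
ΔE = 2.18 − 1.01 = 1.17 kcal/mol; chair II is more stable.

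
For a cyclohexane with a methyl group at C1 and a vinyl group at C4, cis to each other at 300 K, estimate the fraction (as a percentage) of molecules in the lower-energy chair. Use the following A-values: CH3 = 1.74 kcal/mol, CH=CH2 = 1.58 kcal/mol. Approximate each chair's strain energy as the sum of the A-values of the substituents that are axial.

C1 and C4 have opposite parity, so for the cis isomer the two substituents are one axial and one equatorial in each chair.
Chair I (methyl axial, vinyl equatorial): E = 1.74 kcal/mol; chair II (methyl equatorial, vinyl axial): E = 1.58 kcal/mol.
ΔG = 0.16 kcal/mol between the two chairs.
K = exp(ΔG/RT) with R = 1.987×10⁻³ kcal mol⁻¹ K⁻¹ and T = 300 K gives K ≈ 1.31.
Fraction in the lower-energy chair = K/(K+1) = 56.7%.

56.7%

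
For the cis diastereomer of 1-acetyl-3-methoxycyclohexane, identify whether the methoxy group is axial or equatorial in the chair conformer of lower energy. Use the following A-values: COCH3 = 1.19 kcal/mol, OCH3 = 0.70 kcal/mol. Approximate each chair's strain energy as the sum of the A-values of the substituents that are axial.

C1 and C3 have the same parity, so for the cis isomer the two substituents are e,e in one chair and a,a in the other.
Chair I (acetyl axial, methoxy axial): E = 1.89 kcal/mol.
Chair II (acetyl equatorial, methoxy equatorial): E = 0.00 kcal/mol.
Chair II is the more stable (lower-energy) conformer, and in that chair the methoxy group is equatorial.

equatorial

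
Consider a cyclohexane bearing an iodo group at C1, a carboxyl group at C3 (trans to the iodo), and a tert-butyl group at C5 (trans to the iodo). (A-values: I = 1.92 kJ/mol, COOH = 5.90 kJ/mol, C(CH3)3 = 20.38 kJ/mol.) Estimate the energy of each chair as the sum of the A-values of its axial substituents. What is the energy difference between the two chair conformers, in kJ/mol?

Chair I (iodo axial, carboxyl equatorial, tert-butyl equatorial): E = 1.92 kJ/mol.
Chair II (iodo equatorial, carboxyl axial, tert-butyl axial): E = 26.28 kJ/mol.
ΔE = 26.28 − 1.92 = 24.36 kJ/mol; chair I is more stable.

24.36 kJ/mol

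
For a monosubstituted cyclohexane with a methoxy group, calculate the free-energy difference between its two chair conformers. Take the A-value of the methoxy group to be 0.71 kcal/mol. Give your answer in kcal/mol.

A monosubstituted cyclohexane has one chair with the methoxy group axial (E = A = 0.71 kcal/mol) and one with it equatorial (E = 0).
ΔE = 0.71 − 0 = 0.71 kcal/mol.

0.71 kcal/mol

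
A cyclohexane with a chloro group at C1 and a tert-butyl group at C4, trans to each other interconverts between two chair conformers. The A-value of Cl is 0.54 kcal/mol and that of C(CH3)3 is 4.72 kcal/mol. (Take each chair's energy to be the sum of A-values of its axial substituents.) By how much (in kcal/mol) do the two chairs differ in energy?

C1 and C4 have opposite parity, so for the trans isomer the two substituents are e,e in one chair and a,a in the other.
Chair I (chloro axial, tert-butyl axial): E = 5.26 kcal/mol.
Chair II (chloro equatorial, tert-butyl equatorial): E = 0.00 kcal/mol.
ΔE = 5.26 − 0.00 = 5.26 kcal/mol; chair II is more stable.

5.26 kcal/mol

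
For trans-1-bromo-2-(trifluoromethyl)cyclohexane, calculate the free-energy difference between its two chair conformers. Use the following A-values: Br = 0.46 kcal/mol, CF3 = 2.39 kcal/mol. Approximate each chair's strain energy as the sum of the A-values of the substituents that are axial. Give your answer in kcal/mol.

C1 and C2 have opposite parity, so for the trans isomer the two substituents are e,e in one chair and a,a in the other.
Chair I (bromo axial, trifluoromethyl axial): E = 2.85 kcal/mol.
Chair II (bromo equatorial, trifluoromethyl equatorial): E = 0.00 kcal/mol.
ΔE = 2.85 − 0.00 = 2.85 kcal/mol; chair II is more stable.

2.85 kcal/mol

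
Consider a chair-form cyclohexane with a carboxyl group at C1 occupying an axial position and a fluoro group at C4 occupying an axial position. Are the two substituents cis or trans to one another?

C1 and C4 have opposite parity, so their axial bonds point in opposite directions.
With opposite-parity carbons, two substituents on the same face are one axial and one equatorial; opposite faces give both axial or both equatorial.
Here the groups are axial/axial → opposite face → trans.

trans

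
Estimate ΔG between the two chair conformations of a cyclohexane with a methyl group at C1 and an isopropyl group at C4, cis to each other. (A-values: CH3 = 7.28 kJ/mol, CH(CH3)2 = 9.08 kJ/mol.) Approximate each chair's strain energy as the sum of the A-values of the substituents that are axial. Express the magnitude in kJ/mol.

1.80 kJ/mol

C1 and C4 have opposite parity, so for the cis isomer the two substituents are one axial and one equatorial in each chair.
Chair I (methyl axial, isopropyl equatorial): E = 7.28 kJ/mol.
Chair II (methyl equatorial, isopropyl axial): E = 9.08 kJ/mol.
ΔE = 9.08 − 7.28 = 1.80 kJ/mol; chair I is more stable.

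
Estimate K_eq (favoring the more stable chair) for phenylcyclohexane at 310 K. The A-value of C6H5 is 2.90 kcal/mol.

One chair has the phenyl group axial (E = 2.90 kcal/mol) and the other has it equatorial (E = 0).
ΔG = 2.90 kcal/mol between the two chairs.
K = exp(ΔG/RT) with R = 1.987×10⁻³ kcal mol⁻¹ K⁻¹ and T = 310 K gives K ≈ 111.

K ≈ 111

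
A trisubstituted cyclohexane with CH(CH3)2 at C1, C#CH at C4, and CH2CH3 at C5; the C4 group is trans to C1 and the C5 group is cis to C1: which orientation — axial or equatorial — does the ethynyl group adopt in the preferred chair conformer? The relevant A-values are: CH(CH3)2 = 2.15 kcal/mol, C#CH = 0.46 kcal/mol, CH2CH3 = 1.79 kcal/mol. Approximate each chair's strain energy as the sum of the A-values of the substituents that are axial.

equatorial

Chair I (isopropyl axial, ethynyl axial, ethyl axial): E = 4.40 kcal/mol.
Chair II (isopropyl equatorial, ethynyl equatorial, ethyl equatorial): E = 0.00 kcal/mol.
Chair II is the more stable (lower-energy) conformer, and in that chair the ethynyl group is equatorial.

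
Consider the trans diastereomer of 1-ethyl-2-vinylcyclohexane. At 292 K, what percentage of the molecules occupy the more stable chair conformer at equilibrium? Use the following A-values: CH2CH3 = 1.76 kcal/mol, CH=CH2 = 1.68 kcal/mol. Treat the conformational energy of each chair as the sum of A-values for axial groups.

C1 and C2 have opposite parity, so for the trans isomer the two substituents are e,e in one chair and a,a in the other.
Chair I (ethyl axial, vinyl axial): E = 3.44 kcal/mol; chair II (ethyl equatorial, vinyl equatorial): E = 0.00 kcal/mol.
ΔG = 3.44 kcal/mol between the two chairs.
K = exp(ΔG/RT) with R = 1.987×10⁻³ kcal mol⁻¹ K⁻¹ and T = 292 K gives K ≈ 376.
Fraction in the lower-energy chair = K/(K+1) = 99.7%.

99.7%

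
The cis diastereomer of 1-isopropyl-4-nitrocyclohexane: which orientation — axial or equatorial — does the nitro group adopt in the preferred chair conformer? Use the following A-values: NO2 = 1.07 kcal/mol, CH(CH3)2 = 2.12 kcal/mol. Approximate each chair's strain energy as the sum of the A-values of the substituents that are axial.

C1 and C4 have opposite parity, so for the cis isomer the two substituents are one axial and one equatorial in each chair.
Chair I (nitro axial, isopropyl equatorial): E = 1.07 kcal/mol.
Chair II (nitro equatorial, isopropyl axial): E = 2.12 kcal/mol.
Chair I is the more stable (lower-energy) conformer, and in that chair the nitro group is axial.

axial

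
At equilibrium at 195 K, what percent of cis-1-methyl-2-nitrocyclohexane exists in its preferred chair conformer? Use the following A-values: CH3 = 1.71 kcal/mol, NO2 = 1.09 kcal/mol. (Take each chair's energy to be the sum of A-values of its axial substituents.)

C1 and C2 have opposite parity, so for the cis isomer the two substituents are one axial and one equatorial in each chair.
Chair I (methyl axial, nitro equatorial): E = 1.71 kcal/mol; chair II (methyl equatorial, nitro axial): E = 1.09 kcal/mol.
ΔG = 0.62 kcal/mol between the two chairs.
K = exp(ΔG/RT) with R = 1.987×10⁻³ kcal mol⁻¹ K⁻¹ and T = 195 K gives K ≈ 4.95.
Fraction in the lower-energy chair = K/(K+1) = 83.2%.

83.2%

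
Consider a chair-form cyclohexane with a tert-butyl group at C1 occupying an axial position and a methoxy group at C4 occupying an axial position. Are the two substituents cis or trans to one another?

trans

C1 and C4 have opposite parity, so their axial bonds point in opposite directions.
With opposite-parity carbons, two substituents on the same face are one axial and one equatorial; opposite faces give both axial or both equatorial.
Here the groups are axial/axial → opposite face → trans.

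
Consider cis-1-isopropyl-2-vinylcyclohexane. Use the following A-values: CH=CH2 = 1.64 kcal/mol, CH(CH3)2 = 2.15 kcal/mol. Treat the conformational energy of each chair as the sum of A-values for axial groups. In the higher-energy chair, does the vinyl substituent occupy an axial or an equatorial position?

C1 and C2 have opposite parity, so for the cis isomer the two substituents are one axial and one equatorial in each chair.
Chair I (vinyl axial, isopropyl equatorial): E = 1.64 kcal/mol.
Chair II (vinyl equatorial, isopropyl axial): E = 2.15 kcal/mol.
Chair II is the less stable (higher-energy) conformer, and in that chair the vinyl group is equatorial.

equatorial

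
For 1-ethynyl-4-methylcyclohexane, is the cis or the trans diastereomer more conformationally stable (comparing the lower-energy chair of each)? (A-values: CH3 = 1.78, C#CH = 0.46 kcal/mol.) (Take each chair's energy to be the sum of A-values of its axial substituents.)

At 1,4 positions (parity opposite): cis → (a,e or e,a); trans → (e,e or a,a).
Best chair for cis: E = 0.46 kcal/mol; best chair for trans: E = 0.00 kcal/mol.
The trans isomer is lower by 0.46 kcal/mol.

trans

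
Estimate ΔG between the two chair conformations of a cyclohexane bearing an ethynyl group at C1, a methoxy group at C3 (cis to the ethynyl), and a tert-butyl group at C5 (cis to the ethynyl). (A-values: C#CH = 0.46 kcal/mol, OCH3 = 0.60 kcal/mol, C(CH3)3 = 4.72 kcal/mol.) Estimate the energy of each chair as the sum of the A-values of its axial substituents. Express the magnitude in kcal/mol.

5.78 kcal/mol

Chair I (ethynyl axial, methoxy axial, tert-butyl axial): E = 5.78 kcal/mol.
Chair II (ethynyl equatorial, methoxy equatorial, tert-butyl equatorial): E = 0.00 kcal/mol.
ΔE = 5.78 − 0.00 = 5.78 kcal/mol; chair II is more stable.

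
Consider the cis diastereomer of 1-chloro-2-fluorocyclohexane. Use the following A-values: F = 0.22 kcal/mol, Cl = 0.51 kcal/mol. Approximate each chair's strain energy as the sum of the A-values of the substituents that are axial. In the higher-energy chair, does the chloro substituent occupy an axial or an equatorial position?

C1 and C2 have opposite parity, so for the cis isomer the two substituents are one axial and one equatorial in each chair.
Chair I (fluoro axial, chloro equatorial): E = 0.22 kcal/mol.
Chair II (fluoro equatorial, chloro axial): E = 0.51 kcal/mol.
Chair II is the less stable (higher-energy) conformer, and in that chair the chloro group is axial.

axial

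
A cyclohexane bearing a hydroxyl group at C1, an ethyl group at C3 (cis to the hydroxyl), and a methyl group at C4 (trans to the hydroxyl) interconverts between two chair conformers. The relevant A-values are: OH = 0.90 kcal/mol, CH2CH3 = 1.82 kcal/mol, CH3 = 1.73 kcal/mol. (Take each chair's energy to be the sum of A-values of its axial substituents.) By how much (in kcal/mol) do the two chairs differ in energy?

4.45 kcal/mol

Chair I (hydroxyl axial, ethyl axial, methyl axial): E = 4.45 kcal/mol.
Chair II (hydroxyl equatorial, ethyl equatorial, methyl equatorial): E = 0.00 kcal/mol.
ΔE = 4.45 − 0.00 = 4.45 kcal/mol; chair II is more stable.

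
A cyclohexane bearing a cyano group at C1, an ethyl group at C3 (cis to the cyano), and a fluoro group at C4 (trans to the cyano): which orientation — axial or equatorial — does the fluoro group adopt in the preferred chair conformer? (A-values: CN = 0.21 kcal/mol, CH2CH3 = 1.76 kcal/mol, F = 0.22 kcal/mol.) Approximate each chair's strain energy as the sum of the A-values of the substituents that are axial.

equatorial

Chair I (cyano axial, ethyl axial, fluoro axial): E = 2.19 kcal/mol.
Chair II (cyano equatorial, ethyl equatorial, fluoro equatorial): E = 0.00 kcal/mol.
Chair II is the more stable (lower-energy) conformer, and in that chair the fluoro group is equatorial.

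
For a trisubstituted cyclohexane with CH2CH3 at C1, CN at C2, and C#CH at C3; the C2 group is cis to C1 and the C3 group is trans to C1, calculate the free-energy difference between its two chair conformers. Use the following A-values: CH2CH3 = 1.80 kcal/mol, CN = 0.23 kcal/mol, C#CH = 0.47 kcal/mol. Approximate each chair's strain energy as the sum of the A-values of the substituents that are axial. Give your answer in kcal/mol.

Chair I (ethyl axial, cyano equatorial, ethynyl equatorial): E = 1.80 kcal/mol.
Chair II (ethyl equatorial, cyano axial, ethynyl axial): E = 0.70 kcal/mol.
ΔE = 1.80 − 0.70 = 1.10 kcal/mol; chair II is more stable.

1.10 kcal/mol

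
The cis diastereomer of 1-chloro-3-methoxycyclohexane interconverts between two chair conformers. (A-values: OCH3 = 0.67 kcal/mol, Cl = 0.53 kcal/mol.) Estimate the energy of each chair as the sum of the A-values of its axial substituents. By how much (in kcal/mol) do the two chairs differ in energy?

1.20 kcal/mol

C1 and C3 have the same parity, so for the cis isomer the two substituents are e,e in one chair and a,a in the other.
Chair I (methoxy axial, chloro axial): E = 1.20 kcal/mol.
Chair II (methoxy equatorial, chloro equatorial): E = 0.00 kcal/mol.
ΔE = 1.20 − 0.00 = 1.20 kcal/mol; chair II is more stable.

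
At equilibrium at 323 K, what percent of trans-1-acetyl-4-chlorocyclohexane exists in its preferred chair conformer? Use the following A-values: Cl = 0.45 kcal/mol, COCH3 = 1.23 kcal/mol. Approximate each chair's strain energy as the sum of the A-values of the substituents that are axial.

C1 and C4 have opposite parity, so for the trans isomer the two substituents are e,e in one chair and a,a in the other.
Chair I (chloro axial, acetyl axial): E = 1.68 kcal/mol; chair II (chloro equatorial, acetyl equatorial): E = 0.00 kcal/mol.
ΔG = 1.68 kcal/mol between the two chairs.
K = exp(ΔG/RT) with R = 1.987×10⁻³ kcal mol⁻¹ K⁻¹ and T = 323 K gives K ≈ 13.7.
Fraction in the lower-energy chair = K/(K+1) = 93.2%.

93.2%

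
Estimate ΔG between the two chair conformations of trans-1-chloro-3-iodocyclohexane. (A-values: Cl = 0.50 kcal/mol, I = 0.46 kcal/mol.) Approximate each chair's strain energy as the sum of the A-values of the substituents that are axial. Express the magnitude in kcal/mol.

C1 and C3 have the same parity, so for the trans isomer the two substituents are one axial and one equatorial in each chair.
Chair I (chloro axial, iodo equatorial): E = 0.50 kcal/mol.
Chair II (chloro equatorial, iodo axial): E = 0.46 kcal/mol.
ΔE = 0.50 − 0.46 = 0.04 kcal/mol; chair II is more stable.

0.04 kcal/mol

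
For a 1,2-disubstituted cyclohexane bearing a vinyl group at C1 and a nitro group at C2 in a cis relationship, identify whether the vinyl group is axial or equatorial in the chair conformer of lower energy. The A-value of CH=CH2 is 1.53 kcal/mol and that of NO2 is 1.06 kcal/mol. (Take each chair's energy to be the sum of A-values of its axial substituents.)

C1 and C2 have opposite parity, so for the cis isomer the two substituents are one axial and one equatorial in each chair.
Chair I (vinyl axial, nitro equatorial): E = 1.53 kcal/mol.
Chair II (vinyl equatorial, nitro axial): E = 1.06 kcal/mol.
Chair II is the more stable (lower-energy) conformer, and in that chair the vinyl group is equatorial.

equatorial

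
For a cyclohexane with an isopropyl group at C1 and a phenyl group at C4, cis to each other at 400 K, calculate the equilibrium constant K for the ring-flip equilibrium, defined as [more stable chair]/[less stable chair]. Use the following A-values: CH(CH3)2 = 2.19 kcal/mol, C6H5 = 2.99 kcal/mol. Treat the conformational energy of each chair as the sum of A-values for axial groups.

C1 and C4 have opposite parity, so for the cis isomer the two substituents are one axial and one equatorial in each chair.
Chair I (isopropyl axial, phenyl equatorial): E = 2.19 kcal/mol; chair II (isopropyl equatorial, phenyl axial): E = 2.99 kcal/mol.
ΔG = 0.80 kcal/mol between the two chairs.
K = exp(ΔG/RT) with R = 1.987×10⁻³ kcal mol⁻¹ K⁻¹ and T = 400 K gives K ≈ 2.74.

K ≈ 2.74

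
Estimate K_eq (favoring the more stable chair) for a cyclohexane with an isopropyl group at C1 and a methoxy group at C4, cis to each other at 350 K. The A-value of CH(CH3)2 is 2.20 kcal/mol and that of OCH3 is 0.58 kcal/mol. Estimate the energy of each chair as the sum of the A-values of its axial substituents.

C1 and C4 have opposite parity, so for the cis isomer the two substituents are one axial and one equatorial in each chair.
Chair I (isopropyl axial, methoxy equatorial): E = 2.20 kcal/mol; chair II (isopropyl equatorial, methoxy axial): E = 0.58 kcal/mol.
ΔG = 1.62 kcal/mol between the two chairs.
K = exp(ΔG/RT) with R = 1.987×10⁻³ kcal mol⁻¹ K⁻¹ and T = 350 K gives K ≈ 10.3.

K ≈ 10.3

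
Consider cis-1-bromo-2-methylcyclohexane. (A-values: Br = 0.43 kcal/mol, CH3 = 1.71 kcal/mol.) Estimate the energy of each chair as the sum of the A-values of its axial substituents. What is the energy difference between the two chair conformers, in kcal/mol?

1.28 kcal/mol

C1 and C2 have opposite parity, so for the cis isomer the two substituents are one axial and one equatorial in each chair.
Chair I (bromo axial, methyl equatorial): E = 0.43 kcal/mol.
Chair II (bromo equatorial, methyl axial): E = 1.71 kcal/mol.
ΔE = 1.71 − 0.43 = 1.28 kcal/mol; chair I is more stable.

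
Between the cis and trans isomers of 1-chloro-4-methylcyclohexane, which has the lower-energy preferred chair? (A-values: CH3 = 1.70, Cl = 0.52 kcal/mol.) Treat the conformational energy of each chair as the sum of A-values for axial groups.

trans

At 1,4 positions (parity opposite): cis → (a,e or e,a); trans → (e,e or a,a).
Best chair for cis: E = 0.52 kcal/mol; best chair for trans: E = 0.00 kcal/mol.
The trans isomer is lower by 0.52 kcal/mol.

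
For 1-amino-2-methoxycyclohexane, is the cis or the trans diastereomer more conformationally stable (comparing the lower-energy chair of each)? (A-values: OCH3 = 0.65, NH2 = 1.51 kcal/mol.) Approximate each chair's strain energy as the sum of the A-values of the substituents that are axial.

trans

At 1,2 positions (parity opposite): cis → (a,e or e,a); trans → (e,e or a,a).
Best chair for cis: E = 0.65 kcal/mol; best chair for trans: E = 0.00 kcal/mol.
The trans isomer is lower by 0.65 kcal/mol.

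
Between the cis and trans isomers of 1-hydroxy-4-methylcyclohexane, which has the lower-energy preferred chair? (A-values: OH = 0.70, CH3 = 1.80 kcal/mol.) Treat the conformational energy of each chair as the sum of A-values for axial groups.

trans

At 1,4 positions (parity opposite): cis → (a,e or e,a); trans → (e,e or a,a).
Best chair for cis: E = 0.70 kcal/mol; best chair for trans: E = 0.00 kcal/mol.
The trans isomer is lower by 0.70 kcal/mol.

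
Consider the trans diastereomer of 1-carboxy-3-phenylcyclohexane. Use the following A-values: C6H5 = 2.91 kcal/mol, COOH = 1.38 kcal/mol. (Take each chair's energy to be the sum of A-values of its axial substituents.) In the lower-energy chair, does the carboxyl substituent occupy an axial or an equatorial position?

C1 and C3 have the same parity, so for the trans isomer the two substituents are one axial and one equatorial in each chair.
Chair I (phenyl axial, carboxyl equatorial): E = 2.91 kcal/mol.
Chair II (phenyl equatorial, carboxyl axial): E = 1.38 kcal/mol.
Chair II is the more stable (lower-energy) conformer, and in that chair the carboxyl group is axial.

axial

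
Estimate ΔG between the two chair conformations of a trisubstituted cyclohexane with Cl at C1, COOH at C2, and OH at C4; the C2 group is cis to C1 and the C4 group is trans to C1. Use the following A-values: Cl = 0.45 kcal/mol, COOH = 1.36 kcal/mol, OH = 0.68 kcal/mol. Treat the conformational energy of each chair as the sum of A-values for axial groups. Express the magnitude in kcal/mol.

0.23 kcal/mol

Chair I (chloro axial, carboxyl equatorial, hydroxyl axial): E = 1.13 kcal/mol.
Chair II (chloro equatorial, carboxyl axial, hydroxyl equatorial): E = 1.36 kcal/mol.
ΔE = 1.36 − 1.13 = 0.23 kcal/mol; chair I is more stable.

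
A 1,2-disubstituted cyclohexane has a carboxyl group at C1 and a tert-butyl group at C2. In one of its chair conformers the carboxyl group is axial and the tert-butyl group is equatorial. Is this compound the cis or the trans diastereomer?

C1 and C2 have opposite parity, so their axial bonds point in opposite directions.
With opposite-parity carbons, two substituents on the same face are one axial and one equatorial; opposite faces give both axial or both equatorial.
Here the groups are axial/equatorial → same face → cis.

cis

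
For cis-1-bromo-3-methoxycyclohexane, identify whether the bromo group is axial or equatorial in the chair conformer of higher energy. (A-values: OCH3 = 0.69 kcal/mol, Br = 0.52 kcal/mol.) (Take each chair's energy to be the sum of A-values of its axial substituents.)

axial

C1 and C3 have the same parity, so for the cis isomer the two substituents are e,e in one chair and a,a in the other.
Chair I (methoxy axial, bromo axial): E = 1.21 kcal/mol.
Chair II (methoxy equatorial, bromo equatorial): E = 0.00 kcal/mol.
Chair I is the less stable (higher-energy) conformer, and in that chair the bromo group is axial.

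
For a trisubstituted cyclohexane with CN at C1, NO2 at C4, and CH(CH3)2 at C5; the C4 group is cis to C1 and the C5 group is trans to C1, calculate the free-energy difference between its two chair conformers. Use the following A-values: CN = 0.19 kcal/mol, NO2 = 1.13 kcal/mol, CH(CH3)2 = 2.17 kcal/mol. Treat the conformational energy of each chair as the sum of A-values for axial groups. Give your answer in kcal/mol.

Chair I (cyano axial, nitro equatorial, isopropyl equatorial): E = 0.19 kcal/mol.
Chair II (cyano equatorial, nitro axial, isopropyl axial): E = 3.30 kcal/mol.
ΔE = 3.30 − 0.19 = 3.11 kcal/mol; chair I is more stable.

3.11 kcal/mol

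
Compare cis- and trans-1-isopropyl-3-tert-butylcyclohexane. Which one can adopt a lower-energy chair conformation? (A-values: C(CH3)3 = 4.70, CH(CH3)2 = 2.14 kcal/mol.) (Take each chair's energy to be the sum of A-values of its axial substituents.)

At 1,3 positions (parity same): cis → (e,e or a,a); trans → (a,e or e,a).
Best chair for cis: E = 0.00 kcal/mol; best chair for trans: E = 2.14 kcal/mol.
The cis isomer is lower by 2.14 kcal/mol.

cis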